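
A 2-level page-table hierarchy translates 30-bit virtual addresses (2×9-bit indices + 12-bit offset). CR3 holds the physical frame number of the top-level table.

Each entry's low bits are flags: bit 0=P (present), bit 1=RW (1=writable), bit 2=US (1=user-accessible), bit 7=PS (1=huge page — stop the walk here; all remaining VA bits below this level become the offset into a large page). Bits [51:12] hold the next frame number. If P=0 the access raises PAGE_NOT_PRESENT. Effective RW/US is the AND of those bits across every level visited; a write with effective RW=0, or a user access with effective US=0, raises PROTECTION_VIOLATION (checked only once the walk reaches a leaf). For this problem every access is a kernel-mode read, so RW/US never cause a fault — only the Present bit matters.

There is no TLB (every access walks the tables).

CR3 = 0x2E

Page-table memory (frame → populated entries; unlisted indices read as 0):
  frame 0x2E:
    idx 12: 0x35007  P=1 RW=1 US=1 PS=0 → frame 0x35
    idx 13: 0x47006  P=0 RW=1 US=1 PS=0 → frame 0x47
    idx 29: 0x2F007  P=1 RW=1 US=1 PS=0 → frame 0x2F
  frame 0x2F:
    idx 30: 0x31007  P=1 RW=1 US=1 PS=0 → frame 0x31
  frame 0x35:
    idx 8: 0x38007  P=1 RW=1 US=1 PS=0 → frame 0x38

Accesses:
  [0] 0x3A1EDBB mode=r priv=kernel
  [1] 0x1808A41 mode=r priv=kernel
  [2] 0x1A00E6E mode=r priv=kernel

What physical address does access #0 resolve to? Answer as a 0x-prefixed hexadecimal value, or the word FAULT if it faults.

Per-access translation:
#0 VA=0x3A1EDBB (r,kernel):
  L0 @0x2E[29] → 0x2F007  P=1,RW=1,US=1,PS=0
  L1 @0x2F[30] → 0x31007  P=1,RW=1,US=1,PS=0
  → PA=0x31DBB  (2 entries read)
#1 VA=0x1808A41 (r,kernel):
  L0 @0x2E[12] → 0x35007  P=1,RW=1,US=1,PS=0
  L1 @0x35[8] → 0x38007  P=1,RW=1,US=1,PS=0
  → PA=0x38A41  (2 entries read)
#2 VA=0x1A00E6E (r,kernel):
  L0 @0x2E[13] → 0x47006  P=0,RW=1,US=1,PS=0
  ✗ PAGE_NOT_PRESENT  [1 reads]

Access #0 PA: 0x31DBB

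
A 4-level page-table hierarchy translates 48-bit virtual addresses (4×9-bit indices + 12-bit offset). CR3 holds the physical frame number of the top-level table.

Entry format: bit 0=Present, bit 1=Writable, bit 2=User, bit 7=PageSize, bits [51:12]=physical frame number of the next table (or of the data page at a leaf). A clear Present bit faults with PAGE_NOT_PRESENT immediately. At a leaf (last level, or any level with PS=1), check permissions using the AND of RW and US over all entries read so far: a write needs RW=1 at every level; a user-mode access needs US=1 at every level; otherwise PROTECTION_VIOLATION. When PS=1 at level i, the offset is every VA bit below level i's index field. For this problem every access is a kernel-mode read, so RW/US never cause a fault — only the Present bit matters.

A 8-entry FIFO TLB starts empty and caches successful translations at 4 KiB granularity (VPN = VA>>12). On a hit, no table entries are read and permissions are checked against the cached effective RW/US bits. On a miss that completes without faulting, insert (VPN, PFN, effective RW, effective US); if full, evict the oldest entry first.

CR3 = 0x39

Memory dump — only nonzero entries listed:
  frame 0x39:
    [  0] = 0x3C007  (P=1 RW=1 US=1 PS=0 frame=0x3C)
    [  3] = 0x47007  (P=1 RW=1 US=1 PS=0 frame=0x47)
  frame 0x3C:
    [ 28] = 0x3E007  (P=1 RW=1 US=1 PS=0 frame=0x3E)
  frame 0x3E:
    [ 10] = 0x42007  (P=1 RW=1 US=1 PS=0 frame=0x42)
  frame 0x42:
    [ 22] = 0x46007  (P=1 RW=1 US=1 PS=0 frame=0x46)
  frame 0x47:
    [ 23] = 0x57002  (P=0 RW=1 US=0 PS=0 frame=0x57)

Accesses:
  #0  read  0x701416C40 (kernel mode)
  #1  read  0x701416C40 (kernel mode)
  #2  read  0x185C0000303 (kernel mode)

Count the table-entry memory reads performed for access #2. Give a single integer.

Per-access translation:
#0 VA=0x701416C40 (r,kernel):
  L0 @0x39[0] → 0x3C007  P=1,RW=1,US=1,PS=0
  L1 @0x3C[28] → 0x3E007  P=1,RW=1,US=1,PS=0
  L2 @0x3E[10] → 0x42007  P=1,RW=1,US=1,PS=0
  L3 @0x42[22] → 0x46007  P=1,RW=1,US=1,PS=0
  ⇒ phys 0x46C40  [4 reads]
#1 VA=0x701416C40 (r,kernel):
  TLB hit vpn=0x701416 → PA=0x46C40
#2 VA=0x185C0000303 (r,kernel):
  L0 @0x39[3] → 0x47007  P=1,RW=1,US=1,PS=0
  L1 @0x47[23] → 0x57002  P=0,RW=1,US=0,PS=0
  → PAGE_NOT_PRESENT  (2 entries read)

Entries read for #2: 2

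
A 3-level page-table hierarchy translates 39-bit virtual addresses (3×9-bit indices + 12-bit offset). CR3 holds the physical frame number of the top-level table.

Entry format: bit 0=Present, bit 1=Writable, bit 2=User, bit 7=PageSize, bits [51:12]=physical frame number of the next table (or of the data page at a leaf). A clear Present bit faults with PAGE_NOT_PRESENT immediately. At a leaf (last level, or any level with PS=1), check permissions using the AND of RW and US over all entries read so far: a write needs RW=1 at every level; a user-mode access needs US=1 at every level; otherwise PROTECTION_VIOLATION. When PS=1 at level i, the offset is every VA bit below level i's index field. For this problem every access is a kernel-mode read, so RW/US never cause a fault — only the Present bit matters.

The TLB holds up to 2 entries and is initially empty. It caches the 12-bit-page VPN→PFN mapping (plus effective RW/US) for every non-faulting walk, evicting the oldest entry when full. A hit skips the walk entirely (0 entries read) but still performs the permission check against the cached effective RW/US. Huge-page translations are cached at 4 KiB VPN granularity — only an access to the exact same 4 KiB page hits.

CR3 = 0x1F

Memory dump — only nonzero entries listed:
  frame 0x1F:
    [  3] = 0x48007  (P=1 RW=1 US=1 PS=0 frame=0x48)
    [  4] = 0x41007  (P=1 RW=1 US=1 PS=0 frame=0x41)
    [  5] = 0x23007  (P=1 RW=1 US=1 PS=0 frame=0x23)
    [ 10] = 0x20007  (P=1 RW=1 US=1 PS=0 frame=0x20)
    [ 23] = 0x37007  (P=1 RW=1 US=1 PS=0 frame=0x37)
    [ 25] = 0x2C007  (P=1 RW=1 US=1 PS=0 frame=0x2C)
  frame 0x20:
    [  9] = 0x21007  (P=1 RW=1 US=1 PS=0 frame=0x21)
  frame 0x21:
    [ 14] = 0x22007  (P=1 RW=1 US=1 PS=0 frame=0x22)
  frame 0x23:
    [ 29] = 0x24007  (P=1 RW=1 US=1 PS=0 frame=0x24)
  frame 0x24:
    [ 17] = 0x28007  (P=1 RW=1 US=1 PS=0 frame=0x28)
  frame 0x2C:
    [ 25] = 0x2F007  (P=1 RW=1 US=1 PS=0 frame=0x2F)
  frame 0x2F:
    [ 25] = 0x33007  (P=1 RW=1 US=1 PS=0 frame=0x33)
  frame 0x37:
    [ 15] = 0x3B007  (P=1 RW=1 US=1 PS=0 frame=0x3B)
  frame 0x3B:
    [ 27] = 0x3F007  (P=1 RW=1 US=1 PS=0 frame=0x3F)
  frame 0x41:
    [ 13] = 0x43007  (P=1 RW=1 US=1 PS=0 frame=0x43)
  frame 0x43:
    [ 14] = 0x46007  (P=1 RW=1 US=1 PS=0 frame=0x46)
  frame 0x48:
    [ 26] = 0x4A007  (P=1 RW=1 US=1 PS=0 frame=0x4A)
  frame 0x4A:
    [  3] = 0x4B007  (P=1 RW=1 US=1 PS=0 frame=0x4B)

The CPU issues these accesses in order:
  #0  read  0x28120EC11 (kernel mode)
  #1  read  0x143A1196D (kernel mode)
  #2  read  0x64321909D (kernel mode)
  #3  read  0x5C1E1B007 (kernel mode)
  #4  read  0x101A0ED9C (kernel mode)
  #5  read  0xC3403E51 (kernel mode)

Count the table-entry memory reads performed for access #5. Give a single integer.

Trace:
#0 VA=0x28120EC11 (r,kernel):
  L0 @0x1F[10] → 0x20007  P=1,RW=1,US=1,PS=0
  L1 @0x20[9] → 0x21007  P=1,RW=1,US=1,PS=0
  L2 @0x21[14] → 0x22007  P=1,RW=1,US=1,PS=0
  → PA=0x22C11  (3 entries read)
#1 VA=0x143A1196D (r,kernel):
  L0 @0x1F[5] → 0x23007  P=1,RW=1,US=1,PS=0
  L1 @0x23[29] → 0x24007  P=1,RW=1,US=1,PS=0
  L2 @0x24[17] → 0x28007  P=1,RW=1,US=1,PS=0
  → PA=0x2896D  (3 entries read)
#2 VA=0x64321909D (r,kernel):
  L0 @0x1F[25] → 0x2C007  P=1,RW=1,US=1,PS=0
  L1 @0x2C[25] → 0x2F007  P=1,RW=1,US=1,PS=0
  L2 @0x2F[25] → 0x33007  P=1,RW=1,US=1,PS=0
  → PA=0x3309D  (3 entries read)
#3 VA=0x5C1E1B007 (r,kernel):
  L0 @0x1F[23] → 0x37007  P=1,RW=1,US=1,PS=0
  L1 @0x37[15] → 0x3B007  P=1,RW=1,US=1,PS=0
  L2 @0x3B[27] → 0x3F007  P=1,RW=1,US=1,PS=0
  → PA=0x3F007  (3 entries read)
#4 VA=0x101A0ED9C (r,kernel):
  L0 @0x1F[4] → 0x41007  P=1,RW=1,US=1,PS=0
  L1 @0x41[13] → 0x43007  P=1,RW=1,US=1,PS=0
  L2 @0x43[14] → 0x46007  P=1,RW=1,US=1,PS=0
  → PA=0x46D9C  (3 entries read)
#5 VA=0xC3403E51 (r,kernel):
  L0 @0x1F[3] → 0x48007  P=1,RW=1,US=1,PS=0
  L1 @0x48[26] → 0x4A007  P=1,RW=1,US=1,PS=0
  L2 @0x4A[3] → 0x4B007  P=1,RW=1,US=1,PS=0
  → PA=0x4BE51  (3 entries read)

Entries read for #5: 3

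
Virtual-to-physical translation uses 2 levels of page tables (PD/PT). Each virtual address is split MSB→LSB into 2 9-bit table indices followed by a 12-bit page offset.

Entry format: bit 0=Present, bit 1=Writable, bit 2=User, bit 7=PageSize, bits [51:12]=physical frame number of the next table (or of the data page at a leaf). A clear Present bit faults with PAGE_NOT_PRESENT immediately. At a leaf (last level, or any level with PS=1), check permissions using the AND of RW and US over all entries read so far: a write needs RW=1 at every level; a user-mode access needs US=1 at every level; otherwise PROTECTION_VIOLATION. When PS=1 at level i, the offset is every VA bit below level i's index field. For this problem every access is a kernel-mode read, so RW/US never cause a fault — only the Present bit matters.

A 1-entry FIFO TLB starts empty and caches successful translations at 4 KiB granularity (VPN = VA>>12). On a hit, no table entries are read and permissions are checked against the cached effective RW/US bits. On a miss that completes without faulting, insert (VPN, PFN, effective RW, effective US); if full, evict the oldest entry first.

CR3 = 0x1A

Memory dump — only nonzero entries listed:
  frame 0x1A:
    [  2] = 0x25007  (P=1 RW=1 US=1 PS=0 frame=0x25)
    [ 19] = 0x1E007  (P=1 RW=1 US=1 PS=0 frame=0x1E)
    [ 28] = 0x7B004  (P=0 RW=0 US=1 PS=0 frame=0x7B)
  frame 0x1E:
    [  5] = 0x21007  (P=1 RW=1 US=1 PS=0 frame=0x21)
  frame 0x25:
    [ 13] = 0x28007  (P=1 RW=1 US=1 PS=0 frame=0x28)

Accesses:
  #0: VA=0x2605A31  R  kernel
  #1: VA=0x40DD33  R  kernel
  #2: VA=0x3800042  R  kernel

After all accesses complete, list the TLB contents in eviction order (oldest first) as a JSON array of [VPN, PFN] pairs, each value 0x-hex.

Per-access translation:
#0 VA=0x2605A31 (r,kernel):
  L0 @0x1A[19] → 0x1E007  P=1,RW=1,US=1,PS=0
  L1 @0x1E[5] → 0x21007  P=1,RW=1,US=1,PS=0
  ✓ 0x21A31  — 2 lookups
#1 VA=0x40DD33 (r,kernel):
  L0 @0x1A[2] → 0x25007  P=1,RW=1,US=1,PS=0
  L1 @0x25[13] → 0x28007  P=1,RW=1,US=1,PS=0
  ✓ 0x28D33  — 2 lookups
#2 VA=0x3800042 (r,kernel):
  L0 @0x1A[28] → 0x7B004  P=0,RW=0,US=1,PS=0
  → PAGE_NOT_PRESENT  (1 entries read)

TLB: [["0x40D", "0x28"]]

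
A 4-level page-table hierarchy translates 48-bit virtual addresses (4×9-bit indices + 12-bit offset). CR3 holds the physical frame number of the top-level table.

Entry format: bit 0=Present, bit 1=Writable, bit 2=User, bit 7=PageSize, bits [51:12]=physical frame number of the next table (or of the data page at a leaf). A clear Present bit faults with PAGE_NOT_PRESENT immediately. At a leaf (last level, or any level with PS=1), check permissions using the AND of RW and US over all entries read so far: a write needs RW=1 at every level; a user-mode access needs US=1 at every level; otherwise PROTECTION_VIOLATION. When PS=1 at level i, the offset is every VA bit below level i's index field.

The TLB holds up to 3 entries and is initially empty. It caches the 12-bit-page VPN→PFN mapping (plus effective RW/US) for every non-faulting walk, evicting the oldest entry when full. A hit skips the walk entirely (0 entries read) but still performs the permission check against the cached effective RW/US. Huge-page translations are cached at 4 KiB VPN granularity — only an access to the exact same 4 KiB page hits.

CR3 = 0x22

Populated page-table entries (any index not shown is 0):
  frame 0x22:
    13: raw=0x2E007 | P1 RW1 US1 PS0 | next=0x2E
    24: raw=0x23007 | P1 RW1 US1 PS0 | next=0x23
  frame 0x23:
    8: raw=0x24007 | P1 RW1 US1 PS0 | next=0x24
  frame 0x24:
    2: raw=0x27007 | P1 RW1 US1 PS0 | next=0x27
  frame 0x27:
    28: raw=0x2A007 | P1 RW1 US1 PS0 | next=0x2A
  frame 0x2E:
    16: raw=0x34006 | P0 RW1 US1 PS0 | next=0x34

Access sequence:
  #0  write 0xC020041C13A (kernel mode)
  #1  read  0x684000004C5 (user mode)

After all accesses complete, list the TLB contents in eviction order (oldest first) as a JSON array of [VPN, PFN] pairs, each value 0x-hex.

Trace:
#0 VA=0xC020041C13A (w,kernel):
  L0 @0x22[24] → 0x23007  P=1,RW=1,US=1,PS=0
  L1 @0x23[8] → 0x24007  P=1,RW=1,US=1,PS=0
  L2 @0x24[2] → 0x27007  P=1,RW=1,US=1,PS=0
  L3 @0x27[28] → 0x2A007  P=1,RW=1,US=1,PS=0
  ⇒ phys 0x2A13A  [4 reads]
#1 VA=0x684000004C5 (r,user):
  L0 @0x22[13] → 0x2E007  P=1,RW=1,US=1,PS=0
  L1 @0x2E[16] → 0x34006  P=0,RW=1,US=1,PS=0
  ⇒ fault: PAGE_NOT_PRESENT  — 2 lookups

TLB: [["0xC020041C", "0x2A"]]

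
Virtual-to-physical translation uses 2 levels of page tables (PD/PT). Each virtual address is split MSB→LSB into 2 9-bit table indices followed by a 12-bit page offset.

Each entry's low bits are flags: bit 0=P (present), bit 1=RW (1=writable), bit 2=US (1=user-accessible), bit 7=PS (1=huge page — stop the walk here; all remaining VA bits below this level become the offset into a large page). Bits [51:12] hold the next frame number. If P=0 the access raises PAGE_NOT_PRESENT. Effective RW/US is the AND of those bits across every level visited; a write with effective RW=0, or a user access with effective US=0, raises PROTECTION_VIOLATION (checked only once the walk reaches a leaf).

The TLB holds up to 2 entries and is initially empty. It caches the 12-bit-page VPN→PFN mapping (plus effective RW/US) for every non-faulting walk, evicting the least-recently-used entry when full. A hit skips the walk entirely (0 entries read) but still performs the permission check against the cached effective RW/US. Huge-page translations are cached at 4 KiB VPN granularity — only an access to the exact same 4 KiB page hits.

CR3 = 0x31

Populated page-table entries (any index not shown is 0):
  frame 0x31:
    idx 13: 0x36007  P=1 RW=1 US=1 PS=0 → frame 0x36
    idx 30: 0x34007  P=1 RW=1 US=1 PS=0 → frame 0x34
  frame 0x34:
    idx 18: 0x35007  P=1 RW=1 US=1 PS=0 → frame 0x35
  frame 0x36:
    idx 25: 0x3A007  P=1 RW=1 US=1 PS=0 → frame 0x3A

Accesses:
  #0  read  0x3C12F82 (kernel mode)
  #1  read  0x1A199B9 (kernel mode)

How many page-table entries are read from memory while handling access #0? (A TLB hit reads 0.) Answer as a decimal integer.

Trace:
#0 VA=0x3C12F82 (r,kernel):
  L0 @0x31[30] → 0x34007  P=1,RW=1,US=1,PS=0
  L1 @0x34[18] → 0x35007  P=1,RW=1,US=1,PS=0
  ⇒ phys 0x35F82  [2 reads]
#1 VA=0x1A199B9 (r,kernel):
  L0 @0x31[13] → 0x36007  P=1,RW=1,US=1,PS=0
  L1 @0x36[25] → 0x3A007  P=1,RW=1,US=1,PS=0
  ⇒ phys 0x3A9B9  [2 reads]

Entries read for #0: 2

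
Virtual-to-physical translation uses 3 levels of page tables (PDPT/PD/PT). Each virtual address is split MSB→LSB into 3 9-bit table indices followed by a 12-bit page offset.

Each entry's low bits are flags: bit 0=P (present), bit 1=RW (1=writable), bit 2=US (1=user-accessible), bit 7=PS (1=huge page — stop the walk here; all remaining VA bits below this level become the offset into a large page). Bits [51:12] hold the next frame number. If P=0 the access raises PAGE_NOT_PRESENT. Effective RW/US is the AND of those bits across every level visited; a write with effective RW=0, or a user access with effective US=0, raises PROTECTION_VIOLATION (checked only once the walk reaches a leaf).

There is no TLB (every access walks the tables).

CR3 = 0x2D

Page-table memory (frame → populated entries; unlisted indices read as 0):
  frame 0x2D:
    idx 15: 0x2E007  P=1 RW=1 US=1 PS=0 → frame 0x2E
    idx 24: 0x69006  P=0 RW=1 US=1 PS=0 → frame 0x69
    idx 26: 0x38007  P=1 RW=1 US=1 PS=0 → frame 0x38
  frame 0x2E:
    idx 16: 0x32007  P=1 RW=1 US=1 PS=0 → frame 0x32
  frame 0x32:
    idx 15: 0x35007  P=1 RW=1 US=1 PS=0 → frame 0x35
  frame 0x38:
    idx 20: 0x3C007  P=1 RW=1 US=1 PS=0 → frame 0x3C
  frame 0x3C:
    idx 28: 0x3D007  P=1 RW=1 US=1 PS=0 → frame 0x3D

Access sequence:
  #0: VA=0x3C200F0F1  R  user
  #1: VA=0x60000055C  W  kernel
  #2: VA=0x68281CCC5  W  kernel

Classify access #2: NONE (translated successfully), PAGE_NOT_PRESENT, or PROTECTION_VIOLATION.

Per-access translation:
#0 VA=0x3C200F0F1 (r,user):
  L0: frame=0x2D idx=15 entry=0x2E007 [P=1 RW=1 US=1 PS=0]
  L1: frame=0x2E idx=16 entry=0x32007 [P=1 RW=1 US=1 PS=0]
  L2: frame=0x32 idx=15 entry=0x35007 [P=1 RW=1 US=1 PS=0]
  ✓ 0x350F1  — 3 lookups
#1 VA=0x60000055C (w,kernel):
  L0: frame=0x2D idx=24 entry=0x69006 [P=0 RW=1 US=1 PS=0]
  ⇒ fault: PAGE_NOT_PRESENT  — 1 lookups
#2 VA=0x68281CCC5 (w,kernel):
  L0: frame=0x2D idx=26 entry=0x38007 [P=1 RW=1 US=1 PS=0]
  L1: frame=0x38 idx=20 entry=0x3C007 [P=1 RW=1 US=1 PS=0]
  L2: frame=0x3C idx=28 entry=0x3D007 [P=1 RW=1 US=1 PS=0]
  ✓ 0x3DCC5  — 3 lookups

Access #2 fault: NONE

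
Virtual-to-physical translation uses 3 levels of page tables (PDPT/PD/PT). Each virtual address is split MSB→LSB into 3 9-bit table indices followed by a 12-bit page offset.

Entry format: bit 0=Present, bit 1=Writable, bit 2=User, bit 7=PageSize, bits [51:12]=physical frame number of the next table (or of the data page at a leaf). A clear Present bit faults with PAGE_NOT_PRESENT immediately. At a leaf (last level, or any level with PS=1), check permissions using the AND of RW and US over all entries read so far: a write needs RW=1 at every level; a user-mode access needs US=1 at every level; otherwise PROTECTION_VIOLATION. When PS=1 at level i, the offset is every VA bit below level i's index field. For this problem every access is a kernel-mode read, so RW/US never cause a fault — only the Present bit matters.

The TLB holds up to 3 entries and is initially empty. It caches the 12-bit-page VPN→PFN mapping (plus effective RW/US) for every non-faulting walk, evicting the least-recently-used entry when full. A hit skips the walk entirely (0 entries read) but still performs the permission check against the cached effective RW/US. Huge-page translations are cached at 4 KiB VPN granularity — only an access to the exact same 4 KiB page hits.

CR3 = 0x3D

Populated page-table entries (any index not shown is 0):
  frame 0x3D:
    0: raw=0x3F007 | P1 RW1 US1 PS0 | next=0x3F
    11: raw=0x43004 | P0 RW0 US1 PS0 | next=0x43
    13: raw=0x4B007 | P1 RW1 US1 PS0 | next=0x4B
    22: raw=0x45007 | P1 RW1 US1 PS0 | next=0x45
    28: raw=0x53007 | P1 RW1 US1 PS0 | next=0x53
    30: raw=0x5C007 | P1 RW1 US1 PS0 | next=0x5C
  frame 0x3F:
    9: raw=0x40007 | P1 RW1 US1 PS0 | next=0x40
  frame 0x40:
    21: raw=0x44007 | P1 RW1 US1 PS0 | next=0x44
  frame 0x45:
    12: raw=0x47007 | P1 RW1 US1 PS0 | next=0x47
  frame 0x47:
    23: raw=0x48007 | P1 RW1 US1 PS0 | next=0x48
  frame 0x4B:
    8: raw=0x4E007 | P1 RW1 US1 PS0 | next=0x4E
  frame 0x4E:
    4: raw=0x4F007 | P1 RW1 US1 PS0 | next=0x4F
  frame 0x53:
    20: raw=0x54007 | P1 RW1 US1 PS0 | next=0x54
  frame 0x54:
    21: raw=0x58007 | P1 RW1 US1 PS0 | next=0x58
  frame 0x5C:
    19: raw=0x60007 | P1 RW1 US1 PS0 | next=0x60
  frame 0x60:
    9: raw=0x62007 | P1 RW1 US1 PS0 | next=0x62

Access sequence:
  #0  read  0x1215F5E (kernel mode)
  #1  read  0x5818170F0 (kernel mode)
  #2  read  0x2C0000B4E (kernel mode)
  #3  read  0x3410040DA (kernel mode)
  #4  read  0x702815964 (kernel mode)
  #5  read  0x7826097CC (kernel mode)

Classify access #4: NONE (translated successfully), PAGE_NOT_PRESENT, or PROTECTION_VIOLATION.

Walk each access:
#0 VA=0x1215F5E (r,kernel):
  L0: frame=0x3D idx=0 entry=0x3F007 [P=1 RW=1 US=1 PS=0]
  L1: frame=0x3F idx=9 entry=0x40007 [P=1 RW=1 US=1 PS=0]
  L2: frame=0x40 idx=21 entry=0x44007 [P=1 RW=1 US=1 PS=0]
  → PA=0x44F5E  (3 entries read)
#1 VA=0x5818170F0 (r,kernel):
  L0: frame=0x3D idx=22 entry=0x45007 [P=1 RW=1 US=1 PS=0]
  L1: frame=0x45 idx=12 entry=0x47007 [P=1 RW=1 US=1 PS=0]
  L2: frame=0x47 idx=23 entry=0x48007 [P=1 RW=1 US=1 PS=0]
  → PA=0x480F0  (3 entries read)
#2 VA=0x2C0000B4E (r,kernel):
  L0: frame=0x3D idx=11 entry=0x43004 [P=0 RW=0 US=1 PS=0]
  ⇒ fault: PAGE_NOT_PRESENT  — 1 lookups
#3 VA=0x3410040DA (r,kernel):
  L0: frame=0x3D idx=13 entry=0x4B007 [P=1 RW=1 US=1 PS=0]
  L1: frame=0x4B idx=8 entry=0x4E007 [P=1 RW=1 US=1 PS=0]
  L2: frame=0x4E idx=4 entry=0x4F007 [P=1 RW=1 US=1 PS=0]
  → PA=0x4F0DA  (3 entries read)
#4 VA=0x702815964 (r,kernel):
  L0: frame=0x3D idx=28 entry=0x53007 [P=1 RW=1 US=1 PS=0]
  L1: frame=0x53 idx=20 entry=0x54007 [P=1 RW=1 US=1 PS=0]
  L2: frame=0x54 idx=21 entry=0x58007 [P=1 RW=1 US=1 PS=0]
  → PA=0x58964  (3 entries read)
#5 VA=0x7826097CC (r,kernel):
  L0: frame=0x3D idx=30 entry=0x5C007 [P=1 RW=1 US=1 PS=0]
  L1: frame=0x5C idx=19 entry=0x60007 [P=1 RW=1 US=1 PS=0]
  L2: frame=0x60 idx=9 entry=0x62007 [P=1 RW=1 US=1 PS=0]
  → PA=0x627CC  (3 entries read)

Access #4 fault: NONE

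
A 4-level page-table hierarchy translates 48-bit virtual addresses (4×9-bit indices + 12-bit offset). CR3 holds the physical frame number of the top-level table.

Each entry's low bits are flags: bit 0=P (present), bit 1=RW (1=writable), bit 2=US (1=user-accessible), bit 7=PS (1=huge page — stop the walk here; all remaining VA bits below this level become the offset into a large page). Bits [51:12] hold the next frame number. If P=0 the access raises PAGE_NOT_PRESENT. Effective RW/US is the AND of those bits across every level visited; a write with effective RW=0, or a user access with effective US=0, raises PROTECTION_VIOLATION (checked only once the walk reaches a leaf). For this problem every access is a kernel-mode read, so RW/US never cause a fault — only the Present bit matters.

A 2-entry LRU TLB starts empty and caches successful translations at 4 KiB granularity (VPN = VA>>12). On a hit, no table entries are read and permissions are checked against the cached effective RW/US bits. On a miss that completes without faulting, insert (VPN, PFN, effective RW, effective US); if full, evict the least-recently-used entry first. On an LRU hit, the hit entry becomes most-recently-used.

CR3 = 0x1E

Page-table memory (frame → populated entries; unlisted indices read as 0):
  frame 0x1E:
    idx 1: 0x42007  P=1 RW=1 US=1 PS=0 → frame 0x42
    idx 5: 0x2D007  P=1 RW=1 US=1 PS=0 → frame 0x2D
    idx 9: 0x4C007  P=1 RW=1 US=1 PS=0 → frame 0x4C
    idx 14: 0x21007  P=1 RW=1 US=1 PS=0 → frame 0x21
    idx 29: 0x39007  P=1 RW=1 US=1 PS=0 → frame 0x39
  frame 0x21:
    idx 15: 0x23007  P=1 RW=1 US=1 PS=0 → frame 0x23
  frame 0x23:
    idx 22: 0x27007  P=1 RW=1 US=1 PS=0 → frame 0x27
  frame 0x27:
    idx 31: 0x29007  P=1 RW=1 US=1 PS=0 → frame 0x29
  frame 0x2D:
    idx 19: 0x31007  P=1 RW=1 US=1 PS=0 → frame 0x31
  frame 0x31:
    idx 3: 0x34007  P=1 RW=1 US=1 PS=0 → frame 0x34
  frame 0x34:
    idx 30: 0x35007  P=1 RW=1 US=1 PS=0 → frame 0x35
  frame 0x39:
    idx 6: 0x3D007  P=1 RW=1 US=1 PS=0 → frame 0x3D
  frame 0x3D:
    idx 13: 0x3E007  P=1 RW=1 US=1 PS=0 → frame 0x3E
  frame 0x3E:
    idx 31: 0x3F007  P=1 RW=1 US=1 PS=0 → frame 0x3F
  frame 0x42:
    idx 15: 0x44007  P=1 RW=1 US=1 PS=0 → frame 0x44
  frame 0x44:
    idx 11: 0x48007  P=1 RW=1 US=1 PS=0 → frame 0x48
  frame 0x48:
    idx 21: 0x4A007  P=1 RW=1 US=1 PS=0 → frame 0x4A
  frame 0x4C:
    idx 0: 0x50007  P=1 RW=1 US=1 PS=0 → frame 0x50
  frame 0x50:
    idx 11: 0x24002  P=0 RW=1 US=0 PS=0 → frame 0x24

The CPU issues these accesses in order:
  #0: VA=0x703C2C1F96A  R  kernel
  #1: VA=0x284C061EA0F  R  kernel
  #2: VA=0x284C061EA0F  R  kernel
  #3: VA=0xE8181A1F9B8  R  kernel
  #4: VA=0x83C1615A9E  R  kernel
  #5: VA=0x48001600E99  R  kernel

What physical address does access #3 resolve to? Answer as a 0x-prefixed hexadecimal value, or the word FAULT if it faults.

Walk each access:
#0 VA=0x703C2C1F96A (r,kernel):
  L0: frame=0x1E idx=14 entry=0x21007 [P=1 RW=1 US=1 PS=0]
  L1: frame=0x21 idx=15 entry=0x23007 [P=1 RW=1 US=1 PS=0]
  L2: frame=0x23 idx=22 entry=0x27007 [P=1 RW=1 US=1 PS=0]
  L3: frame=0x27 idx=31 entry=0x29007 [P=1 RW=1 US=1 PS=0]
  → PA=0x2996A  (4 entries read)
#1 VA=0x284C061EA0F (r,kernel):
  L0: frame=0x1E idx=5 entry=0x2D007 [P=1 RW=1 US=1 PS=0]
  L1: frame=0x2D idx=19 entry=0x31007 [P=1 RW=1 US=1 PS=0]
  L2: frame=0x31 idx=3 entry=0x34007 [P=1 RW=1 US=1 PS=0]
  L3: frame=0x34 idx=30 entry=0x35007 [P=1 RW=1 US=1 PS=0]
  → PA=0x35A0F  (4 entries read)
#2 VA=0x284C061EA0F (r,kernel):
  TLB hit vpn=0x284C061E → PA=0x35A0F
#3 VA=0xE8181A1F9B8 (r,kernel):
  L0: frame=0x1E idx=29 entry=0x39007 [P=1 RW=1 US=1 PS=0]
  L1: frame=0x39 idx=6 entry=0x3D007 [P=1 RW=1 US=1 PS=0]
  L2: frame=0x3D idx=13 entry=0x3E007 [P=1 RW=1 US=1 PS=0]
  L3: frame=0x3E idx=31 entry=0x3F007 [P=1 RW=1 US=1 PS=0]
  → PA=0x3F9B8  (4 entries read)
#4 VA=0x83C1615A9E (r,kernel):
  L0: frame=0x1E idx=1 entry=0x42007 [P=1 RW=1 US=1 PS=0]
  L1: frame=0x42 idx=15 entry=0x44007 [P=1 RW=1 US=1 PS=0]
  L2: frame=0x44 idx=11 entry=0x48007 [P=1 RW=1 US=1 PS=0]
  L3: frame=0x48 idx=21 entry=0x4A007 [P=1 RW=1 US=1 PS=0]
  → PA=0x4AA9E  (4 entries read)
#5 VA=0x48001600E99 (r,kernel):
  L0: frame=0x1E idx=9 entry=0x4C007 [P=1 RW=1 US=1 PS=0]
  L1: frame=0x4C idx=0 entry=0x50007 [P=1 RW=1 US=1 PS=0]
  L2: frame=0x50 idx=11 entry=0x24002 [P=0 RW=1 US=0 PS=0]
  ⇒ fault: PAGE_NOT_PRESENT  — 3 lookups

Access #3 PA: 0x3F9B8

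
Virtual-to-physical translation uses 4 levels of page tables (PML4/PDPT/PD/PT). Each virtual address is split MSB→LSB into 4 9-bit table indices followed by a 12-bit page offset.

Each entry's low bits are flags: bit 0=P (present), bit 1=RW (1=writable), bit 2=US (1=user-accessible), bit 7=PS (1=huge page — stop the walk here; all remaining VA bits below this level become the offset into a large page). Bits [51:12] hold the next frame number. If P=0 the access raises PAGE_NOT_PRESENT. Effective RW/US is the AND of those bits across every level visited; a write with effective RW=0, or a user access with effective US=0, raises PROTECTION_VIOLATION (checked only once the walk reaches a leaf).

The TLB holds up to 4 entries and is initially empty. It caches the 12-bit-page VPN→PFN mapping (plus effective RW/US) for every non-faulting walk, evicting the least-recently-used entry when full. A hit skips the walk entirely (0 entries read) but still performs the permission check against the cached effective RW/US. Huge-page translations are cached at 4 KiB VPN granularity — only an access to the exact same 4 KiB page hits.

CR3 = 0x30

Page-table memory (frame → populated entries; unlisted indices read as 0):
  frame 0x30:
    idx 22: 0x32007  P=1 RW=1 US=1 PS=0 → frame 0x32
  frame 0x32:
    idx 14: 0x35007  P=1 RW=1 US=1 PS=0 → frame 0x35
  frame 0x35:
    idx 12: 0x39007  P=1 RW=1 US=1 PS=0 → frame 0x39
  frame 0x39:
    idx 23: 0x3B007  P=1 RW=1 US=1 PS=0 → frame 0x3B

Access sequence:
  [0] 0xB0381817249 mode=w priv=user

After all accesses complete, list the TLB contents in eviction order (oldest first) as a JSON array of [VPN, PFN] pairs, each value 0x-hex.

Per-access translation:
#0 VA=0xB0381817249 (w,user):
  L0 @0x30[22] → 0x32007  P=1,RW=1,US=1,PS=0
  L1 @0x32[14] → 0x35007  P=1,RW=1,US=1,PS=0
  L2 @0x35[12] → 0x39007  P=1,RW=1,US=1,PS=0
  L3 @0x39[23] → 0x3B007  P=1,RW=1,US=1,PS=0
  ✓ 0x3B249  — 4 lookups

TLB: [["0xB0381817", "0x3B"]]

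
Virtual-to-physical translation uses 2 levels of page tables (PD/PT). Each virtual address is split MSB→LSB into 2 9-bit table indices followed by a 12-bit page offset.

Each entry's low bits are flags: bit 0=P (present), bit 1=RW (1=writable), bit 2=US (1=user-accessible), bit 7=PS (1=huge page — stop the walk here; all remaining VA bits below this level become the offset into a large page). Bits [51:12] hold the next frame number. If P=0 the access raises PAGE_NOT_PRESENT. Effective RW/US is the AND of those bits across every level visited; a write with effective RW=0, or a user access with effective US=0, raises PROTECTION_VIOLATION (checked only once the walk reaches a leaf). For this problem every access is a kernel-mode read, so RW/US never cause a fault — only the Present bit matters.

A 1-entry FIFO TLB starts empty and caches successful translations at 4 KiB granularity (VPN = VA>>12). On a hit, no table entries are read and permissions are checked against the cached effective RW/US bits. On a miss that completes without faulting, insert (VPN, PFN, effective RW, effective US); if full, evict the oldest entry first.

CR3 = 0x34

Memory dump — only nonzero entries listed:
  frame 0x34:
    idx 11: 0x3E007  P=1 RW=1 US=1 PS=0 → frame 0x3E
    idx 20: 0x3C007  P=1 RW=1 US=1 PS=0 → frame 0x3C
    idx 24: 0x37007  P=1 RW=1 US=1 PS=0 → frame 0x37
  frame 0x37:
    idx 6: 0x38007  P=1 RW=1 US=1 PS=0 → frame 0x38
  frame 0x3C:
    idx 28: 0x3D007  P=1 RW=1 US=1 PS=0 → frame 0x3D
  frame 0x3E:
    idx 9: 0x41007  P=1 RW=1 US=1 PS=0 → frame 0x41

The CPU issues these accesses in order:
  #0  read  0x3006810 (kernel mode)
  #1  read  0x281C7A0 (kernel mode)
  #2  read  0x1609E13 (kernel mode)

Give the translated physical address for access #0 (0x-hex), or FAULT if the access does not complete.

Walk each access:
#0 VA=0x3006810 (r,kernel):
  lvl0: tbl 0x34, slot 24 ⇒ 0x37007 (P1/RW1/US1/PS0)
  lvl1: tbl 0x37, slot 6 ⇒ 0x38007 (P1/RW1/US1/PS0)
  → PA=0x38810  (2 entries read)
#1 VA=0x281C7A0 (r,kernel):
  lvl0: tbl 0x34, slot 20 ⇒ 0x3C007 (P1/RW1/US1/PS0)
  lvl1: tbl 0x3C, slot 28 ⇒ 0x3D007 (P1/RW1/US1/PS0)
  → PA=0x3D7A0  (2 entries read)
#2 VA=0x1609E13 (r,kernel):
  lvl0: tbl 0x34, slot 11 ⇒ 0x3E007 (P1/RW1/US1/PS0)
  lvl1: tbl 0x3E, slot 9 ⇒ 0x41007 (P1/RW1/US1/PS0)
  → PA=0x41E13  (2 entries read)

Access #0 PA: 0x38810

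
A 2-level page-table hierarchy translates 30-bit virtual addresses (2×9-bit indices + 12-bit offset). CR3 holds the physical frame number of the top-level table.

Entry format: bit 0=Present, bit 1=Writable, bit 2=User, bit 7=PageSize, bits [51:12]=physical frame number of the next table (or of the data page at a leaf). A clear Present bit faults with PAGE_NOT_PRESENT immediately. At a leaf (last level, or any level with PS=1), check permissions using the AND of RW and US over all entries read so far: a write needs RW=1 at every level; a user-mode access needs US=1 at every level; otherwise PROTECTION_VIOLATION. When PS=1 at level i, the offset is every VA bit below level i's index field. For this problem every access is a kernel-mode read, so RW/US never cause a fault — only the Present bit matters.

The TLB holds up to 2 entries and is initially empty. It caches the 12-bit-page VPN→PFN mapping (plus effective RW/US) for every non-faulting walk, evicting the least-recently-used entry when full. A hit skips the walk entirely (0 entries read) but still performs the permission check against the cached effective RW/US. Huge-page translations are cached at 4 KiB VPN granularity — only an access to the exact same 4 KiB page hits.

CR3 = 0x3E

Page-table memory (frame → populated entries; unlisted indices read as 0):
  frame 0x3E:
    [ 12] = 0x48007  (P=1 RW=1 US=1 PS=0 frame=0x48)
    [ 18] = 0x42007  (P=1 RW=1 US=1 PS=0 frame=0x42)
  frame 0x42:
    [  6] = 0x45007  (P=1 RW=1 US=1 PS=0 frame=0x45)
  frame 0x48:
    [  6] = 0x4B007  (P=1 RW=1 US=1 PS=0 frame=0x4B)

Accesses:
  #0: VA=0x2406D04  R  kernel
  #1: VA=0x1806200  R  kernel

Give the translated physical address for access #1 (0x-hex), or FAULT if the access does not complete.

Walk each access:
#0 VA=0x2406D04 (r,kernel):
  L0 @0x3E[18] → 0x42007  P=1,RW=1,US=1,PS=0
  L1 @0x42[6] → 0x45007  P=1,RW=1,US=1,PS=0
  → PA=0x45D04  (2 entries read)
#1 VA=0x1806200 (r,kernel):
  L0 @0x3E[12] → 0x48007  P=1,RW=1,US=1,PS=0
  L1 @0x48[6] → 0x4B007  P=1,RW=1,US=1,PS=0
  → PA=0x4B200  (2 entries read)

Access #1 PA: 0x4B200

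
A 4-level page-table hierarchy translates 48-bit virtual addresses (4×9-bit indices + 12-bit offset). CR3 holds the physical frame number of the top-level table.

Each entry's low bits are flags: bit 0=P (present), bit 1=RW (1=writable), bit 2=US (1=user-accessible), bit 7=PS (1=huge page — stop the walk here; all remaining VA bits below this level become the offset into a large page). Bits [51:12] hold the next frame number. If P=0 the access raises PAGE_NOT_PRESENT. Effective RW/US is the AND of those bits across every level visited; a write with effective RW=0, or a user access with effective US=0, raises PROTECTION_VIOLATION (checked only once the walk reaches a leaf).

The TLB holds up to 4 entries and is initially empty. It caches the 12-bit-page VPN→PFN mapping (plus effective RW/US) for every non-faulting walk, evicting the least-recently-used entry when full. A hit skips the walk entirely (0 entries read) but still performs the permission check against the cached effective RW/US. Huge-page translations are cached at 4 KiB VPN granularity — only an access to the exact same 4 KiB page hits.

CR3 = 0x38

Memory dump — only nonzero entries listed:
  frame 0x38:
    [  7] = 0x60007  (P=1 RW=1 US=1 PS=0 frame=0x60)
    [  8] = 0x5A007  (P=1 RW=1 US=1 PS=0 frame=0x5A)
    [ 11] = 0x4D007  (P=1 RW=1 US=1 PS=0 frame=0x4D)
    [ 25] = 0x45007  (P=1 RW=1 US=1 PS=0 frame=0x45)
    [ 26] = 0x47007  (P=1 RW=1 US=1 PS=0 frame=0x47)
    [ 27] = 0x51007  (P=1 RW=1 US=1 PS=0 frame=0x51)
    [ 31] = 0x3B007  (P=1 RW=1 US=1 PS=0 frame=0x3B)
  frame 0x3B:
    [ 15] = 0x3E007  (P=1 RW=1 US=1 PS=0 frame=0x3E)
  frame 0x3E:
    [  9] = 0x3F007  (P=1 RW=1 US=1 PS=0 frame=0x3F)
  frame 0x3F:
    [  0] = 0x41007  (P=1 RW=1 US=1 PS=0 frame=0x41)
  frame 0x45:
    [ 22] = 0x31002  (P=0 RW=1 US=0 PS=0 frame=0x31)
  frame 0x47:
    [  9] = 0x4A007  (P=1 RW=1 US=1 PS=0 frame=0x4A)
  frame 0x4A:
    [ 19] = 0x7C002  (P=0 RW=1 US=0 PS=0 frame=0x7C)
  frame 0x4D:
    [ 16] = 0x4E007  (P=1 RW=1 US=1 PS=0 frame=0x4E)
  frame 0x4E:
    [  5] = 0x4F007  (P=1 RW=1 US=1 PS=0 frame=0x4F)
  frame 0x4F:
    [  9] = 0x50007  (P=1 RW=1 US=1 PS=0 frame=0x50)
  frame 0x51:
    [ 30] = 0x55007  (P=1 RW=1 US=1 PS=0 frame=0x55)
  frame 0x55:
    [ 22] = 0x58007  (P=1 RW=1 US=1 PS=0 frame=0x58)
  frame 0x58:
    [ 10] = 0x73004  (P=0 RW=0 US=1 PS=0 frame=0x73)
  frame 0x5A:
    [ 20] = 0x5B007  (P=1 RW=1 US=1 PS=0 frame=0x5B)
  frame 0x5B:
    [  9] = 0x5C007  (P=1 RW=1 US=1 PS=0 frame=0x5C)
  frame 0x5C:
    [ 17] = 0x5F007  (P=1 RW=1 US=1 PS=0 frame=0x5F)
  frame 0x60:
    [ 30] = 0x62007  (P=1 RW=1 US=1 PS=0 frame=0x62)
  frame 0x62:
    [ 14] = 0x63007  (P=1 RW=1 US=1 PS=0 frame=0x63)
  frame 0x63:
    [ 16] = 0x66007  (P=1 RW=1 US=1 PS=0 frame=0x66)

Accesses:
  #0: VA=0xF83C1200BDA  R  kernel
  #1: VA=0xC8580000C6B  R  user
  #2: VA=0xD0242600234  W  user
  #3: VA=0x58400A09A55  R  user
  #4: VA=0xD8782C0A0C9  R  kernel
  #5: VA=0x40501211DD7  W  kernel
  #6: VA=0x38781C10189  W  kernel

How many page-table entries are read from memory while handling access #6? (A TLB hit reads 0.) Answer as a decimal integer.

Per-access translation:
#0 VA=0xF83C1200BDA (r,kernel):
  L0: frame=0x38 idx=31 entry=0x3B007 [P=1 RW=1 US=1 PS=0]
  L1: frame=0x3B idx=15 entry=0x3E007 [P=1 RW=1 US=1 PS=0]
  L2: frame=0x3E idx=9 entry=0x3F007 [P=1 RW=1 US=1 PS=0]
  L3: frame=0x3F idx=0 entry=0x41007 [P=1 RW=1 US=1 PS=0]
  → PA=0x41BDA  (4 entries read)
#1 VA=0xC8580000C6B (r,user):
  L0: frame=0x38 idx=25 entry=0x45007 [P=1 RW=1 US=1 PS=0]
  L1: frame=0x45 idx=22 entry=0x31002 [P=0 RW=1 US=0 PS=0]
  ⇒ fault: PAGE_NOT_PRESENT  — 2 lookups
#2 VA=0xD0242600234 (w,user):
  L0: frame=0x38 idx=26 entry=0x47007 [P=1 RW=1 US=1 PS=0]
  L1: frame=0x47 idx=9 entry=0x4A007 [P=1 RW=1 US=1 PS=0]
  L2: frame=0x4A idx=19 entry=0x7C002 [P=0 RW=1 US=0 PS=0]
  ⇒ fault: PAGE_NOT_PRESENT  — 3 lookups
#3 VA=0x58400A09A55 (r,user):
  L0: frame=0x38 idx=11 entry=0x4D007 [P=1 RW=1 US=1 PS=0]
  L1: frame=0x4D idx=16 entry=0x4E007 [P=1 RW=1 US=1 PS=0]
  L2: frame=0x4E idx=5 entry=0x4F007 [P=1 RW=1 US=1 PS=0]
  L3: frame=0x4F idx=9 entry=0x50007 [P=1 RW=1 US=1 PS=0]
  → PA=0x50A55  (4 entries read)
#4 VA=0xD8782C0A0C9 (r,kernel):
  L0: frame=0x38 idx=27 entry=0x51007 [P=1 RW=1 US=1 PS=0]
  L1: frame=0x51 idx=30 entry=0x55007 [P=1 RW=1 US=1 PS=0]
  L2: frame=0x55 idx=22 entry=0x58007 [P=1 RW=1 US=1 PS=0]
  L3: frame=0x58 idx=10 entry=0x73004 [P=0 RW=0 US=1 PS=0]
  ⇒ fault: PAGE_NOT_PRESENT  — 4 lookups
#5 VA=0x40501211DD7 (w,kernel):
  L0: frame=0x38 idx=8 entry=0x5A007 [P=1 RW=1 US=1 PS=0]
  L1: frame=0x5A idx=20 entry=0x5B007 [P=1 RW=1 US=1 PS=0]
  L2: frame=0x5B idx=9 entry=0x5C007 [P=1 RW=1 US=1 PS=0]
  L3: frame=0x5C idx=17 entry=0x5F007 [P=1 RW=1 US=1 PS=0]
  → PA=0x5FDD7  (4 entries read)
#6 VA=0x38781C10189 (w,kernel):
  L0: frame=0x38 idx=7 entry=0x60007 [P=1 RW=1 US=1 PS=0]
  L1: frame=0x60 idx=30 entry=0x62007 [P=1 RW=1 US=1 PS=0]
  L2: frame=0x62 idx=14 entry=0x63007 [P=1 RW=1 US=1 PS=0]
  L3: frame=0x63 idx=16 entry=0x66007 [P=1 RW=1 US=1 PS=0]
  → PA=0x66189  (4 entries read)

Entries read for #6: 4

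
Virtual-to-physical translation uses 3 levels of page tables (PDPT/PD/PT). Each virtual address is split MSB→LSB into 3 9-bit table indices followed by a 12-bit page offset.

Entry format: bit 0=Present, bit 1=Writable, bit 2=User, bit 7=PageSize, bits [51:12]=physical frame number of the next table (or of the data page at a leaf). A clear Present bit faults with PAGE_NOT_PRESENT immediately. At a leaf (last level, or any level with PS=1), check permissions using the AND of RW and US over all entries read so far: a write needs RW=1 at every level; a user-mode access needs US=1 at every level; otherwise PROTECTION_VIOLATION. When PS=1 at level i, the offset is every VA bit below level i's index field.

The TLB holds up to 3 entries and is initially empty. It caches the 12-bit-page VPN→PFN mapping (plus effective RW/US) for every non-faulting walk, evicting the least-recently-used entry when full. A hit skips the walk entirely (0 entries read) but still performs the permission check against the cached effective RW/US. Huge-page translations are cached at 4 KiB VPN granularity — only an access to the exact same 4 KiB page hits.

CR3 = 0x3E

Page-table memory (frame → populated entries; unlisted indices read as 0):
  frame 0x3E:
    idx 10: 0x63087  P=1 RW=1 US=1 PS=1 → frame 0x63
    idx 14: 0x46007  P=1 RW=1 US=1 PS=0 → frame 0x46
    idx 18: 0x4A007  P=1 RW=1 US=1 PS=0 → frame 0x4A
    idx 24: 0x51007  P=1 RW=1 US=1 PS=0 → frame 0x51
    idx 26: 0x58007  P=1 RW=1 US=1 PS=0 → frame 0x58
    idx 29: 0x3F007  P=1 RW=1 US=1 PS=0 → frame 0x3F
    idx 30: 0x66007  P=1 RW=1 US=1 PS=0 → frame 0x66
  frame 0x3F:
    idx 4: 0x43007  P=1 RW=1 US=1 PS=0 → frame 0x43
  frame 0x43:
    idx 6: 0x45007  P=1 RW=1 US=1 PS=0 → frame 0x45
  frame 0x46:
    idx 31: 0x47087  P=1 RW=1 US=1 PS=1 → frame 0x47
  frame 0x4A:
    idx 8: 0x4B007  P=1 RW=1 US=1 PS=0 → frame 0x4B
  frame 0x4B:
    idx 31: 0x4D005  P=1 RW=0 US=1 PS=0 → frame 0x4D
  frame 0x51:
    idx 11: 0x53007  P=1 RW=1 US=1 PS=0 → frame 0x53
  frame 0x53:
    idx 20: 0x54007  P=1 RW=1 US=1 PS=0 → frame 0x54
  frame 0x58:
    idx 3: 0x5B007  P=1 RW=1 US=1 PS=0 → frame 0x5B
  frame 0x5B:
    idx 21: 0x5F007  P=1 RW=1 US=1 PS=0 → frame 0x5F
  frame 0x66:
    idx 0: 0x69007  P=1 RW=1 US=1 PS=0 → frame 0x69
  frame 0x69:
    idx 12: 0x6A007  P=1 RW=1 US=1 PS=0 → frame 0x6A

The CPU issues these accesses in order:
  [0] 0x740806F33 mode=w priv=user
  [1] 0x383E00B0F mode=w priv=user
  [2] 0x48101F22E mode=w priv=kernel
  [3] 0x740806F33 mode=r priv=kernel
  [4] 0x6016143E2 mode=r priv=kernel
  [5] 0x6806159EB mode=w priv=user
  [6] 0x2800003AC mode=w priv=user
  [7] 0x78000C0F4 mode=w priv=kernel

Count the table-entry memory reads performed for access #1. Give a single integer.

Per-access translation:
#0 VA=0x740806F33 (w,user):
  lvl0: tbl 0x3E, slot 29 ⇒ 0x3F007 (P1/RW1/US1/PS0)
  lvl1: tbl 0x3F, slot 4 ⇒ 0x43007 (P1/RW1/US1/PS0)
  lvl2: tbl 0x43, slot 6 ⇒ 0x45007 (P1/RW1/US1/PS0)
  ⇒ phys 0x45F33  [3 reads]
#1 VA=0x383E00B0F (w,user):
  lvl0: tbl 0x3E, slot 14 ⇒ 0x46007 (P1/RW1/US1/PS0)
  lvl1: tbl 0x46, slot 31 ⇒ 0x47087 (P1/RW1/US1/PS1)
  ⇒ phys 0x47B0F (huge @L1)  [2 reads]
#2 VA=0x48101F22E (w,kernel):
  lvl0: tbl 0x3E, slot 18 ⇒ 0x4A007 (P1/RW1/US1/PS0)
  lvl1: tbl 0x4A, slot 8 ⇒ 0x4B007 (P1/RW1/US1/PS0)
  lvl2: tbl 0x4B, slot 31 ⇒ 0x4D005 (P1/RW0/US1/PS0)
  ⇒ fault: PROTECTION_VIOLATION  — 3 lookups
#3 VA=0x740806F33 (r,kernel):
  TLB hit vpn=0x740806 → PA=0x45F33
#4 VA=0x6016143E2 (r,kernel):
  lvl0: tbl 0x3E, slot 24 ⇒ 0x51007 (P1/RW1/US1/PS0)
  lvl1: tbl 0x51, slot 11 ⇒ 0x53007 (P1/RW1/US1/PS0)
  lvl2: tbl 0x53, slot 20 ⇒ 0x54007 (P1/RW1/US1/PS0)
  ⇒ phys 0x543E2  [3 reads]
#5 VA=0x6806159EB (w,user):
  lvl0: tbl 0x3E, slot 26 ⇒ 0x58007 (P1/RW1/US1/PS0)
  lvl1: tbl 0x58, slot 3 ⇒ 0x5B007 (P1/RW1/US1/PS0)
  lvl2: tbl 0x5B, slot 21 ⇒ 0x5F007 (P1/RW1/US1/PS0)
  ⇒ phys 0x5F9EB  [3 reads]
#6 VA=0x2800003AC (w,user):
  lvl0: tbl 0x3E, slot 10 ⇒ 0x63087 (P1/RW1/US1/PS1)
  ⇒ phys 0x633AC (huge @L0)  [1 reads]
#7 VA=0x78000C0F4 (w,kernel):
  lvl0: tbl 0x3E, slot 30 ⇒ 0x66007 (P1/RW1/US1/PS0)
  lvl1: tbl 0x66, slot 0 ⇒ 0x69007 (P1/RW1/US1/PS0)
  lvl2: tbl 0x69, slot 12 ⇒ 0x6A007 (P1/RW1/US1/PS0)
  ⇒ phys 0x6A0F4  [3 reads]

Entries read for #1: 2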